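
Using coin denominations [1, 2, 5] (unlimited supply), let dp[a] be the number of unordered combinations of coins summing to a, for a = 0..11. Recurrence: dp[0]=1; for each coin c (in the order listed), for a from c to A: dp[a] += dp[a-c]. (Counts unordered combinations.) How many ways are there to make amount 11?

11

after  coin     0     1     2     3     4     5     6     7     8     9    10    11
          1     1     1     1     1     1     1     1     1     1     1     1     1
          2     1     1     2     2     3     3     4     4     5     5     6     6
          5     1     1     2     2     3     4     5     6     7     8    10    11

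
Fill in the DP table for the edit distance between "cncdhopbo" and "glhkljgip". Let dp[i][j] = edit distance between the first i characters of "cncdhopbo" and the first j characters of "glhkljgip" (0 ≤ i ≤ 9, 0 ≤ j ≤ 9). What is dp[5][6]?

   ''  g  l  h  k  l  j  g  i  p
''  0  1  2  3  4  5  6  7  8  9
 c  1  1  2  3  4  5  6  7  8  9
 n  2  2  2  3  4  5  6  7  8  9
 c  3  3  3  3  4  5  6  7  8  9
 d  4  4  4  4  4  5  6  7  8  9
 h  5  5  5  4  5  5  6  7  8  9
 o  6  6  6  5  5  6  6  7  8  9
 p  7  7  7  6  6  6  7  7  8  8
 b  8  8  8  7  7  7  7  8  8  9
 o  9  9  9  8  8  8  8  8  9  9

6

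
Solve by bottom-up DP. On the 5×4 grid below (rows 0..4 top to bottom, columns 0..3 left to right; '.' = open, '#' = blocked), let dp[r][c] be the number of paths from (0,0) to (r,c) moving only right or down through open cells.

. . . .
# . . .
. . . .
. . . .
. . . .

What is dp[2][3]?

6

r\c   0   1   2   3
  0   1   1   1   1
  1   0   1   2   3
  2   0   1   3   6
  3   0   1   4  10
  4   0   1   5  15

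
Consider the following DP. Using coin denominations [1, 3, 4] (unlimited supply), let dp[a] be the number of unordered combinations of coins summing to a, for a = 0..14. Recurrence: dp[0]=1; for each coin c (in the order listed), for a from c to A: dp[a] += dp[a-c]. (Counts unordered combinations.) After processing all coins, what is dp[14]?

13

after  coin     0     1     2     3     4     5     6     7     8     9    10    11    12    13    14
          1     1     1     1     1     1     1     1     1     1     1     1     1     1     1     1
          3     1     1     1     2     2     2     3     3     3     4     4     4     5     5     5
          4     1     1     1     2     3     3     4     5     6     7     8     9    11    12    13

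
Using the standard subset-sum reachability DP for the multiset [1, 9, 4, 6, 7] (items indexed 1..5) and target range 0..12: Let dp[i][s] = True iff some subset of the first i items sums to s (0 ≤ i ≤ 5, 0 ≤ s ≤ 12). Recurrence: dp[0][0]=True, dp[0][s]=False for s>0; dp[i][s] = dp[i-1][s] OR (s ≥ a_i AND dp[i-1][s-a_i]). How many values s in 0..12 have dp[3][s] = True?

i\s   0   1   2   3   4   5   6   7   8   9  10  11  12
  0   T   F   F   F   F   F   F   F   F   F   F   F   F
  1   T   T   F   F   F   F   F   F   F   F   F   F   F
  2   T   T   F   F   F   F   F   F   F   T   T   F   F
  3   T   T   F   F   T   T   F   F   F   T   T   F   F
  4   T   T   F   F   T   T   T   T   F   T   T   T   F
  5   T   T   F   F   T   T   T   T   T   T   T   T   T

6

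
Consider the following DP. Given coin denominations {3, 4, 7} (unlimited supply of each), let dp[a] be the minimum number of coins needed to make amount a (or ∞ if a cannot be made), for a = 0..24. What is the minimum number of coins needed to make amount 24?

 a  0  1  2  3  4  5  6  7  8  9 10 11 12 13 14 15 16 17 18 19 20 21 22 23 24
dp  0  -  -  1  1  -  2  1  2  3  2  2  3  3  2  3  4  3  3  4  4  3  4  5  4
(- denotes ∞ / unreachable)

4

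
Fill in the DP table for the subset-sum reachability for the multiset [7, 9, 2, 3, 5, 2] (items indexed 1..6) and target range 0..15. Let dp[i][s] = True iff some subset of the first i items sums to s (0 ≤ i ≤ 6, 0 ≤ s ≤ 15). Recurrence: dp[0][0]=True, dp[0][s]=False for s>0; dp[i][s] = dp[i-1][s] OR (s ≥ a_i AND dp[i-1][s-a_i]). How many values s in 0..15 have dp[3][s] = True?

5

i\s   0   1   2   3   4   5   6   7   8   9  10  11  12  13  14  15
  0   T   F   F   F   F   F   F   F   F   F   F   F   F   F   F   F
  1   T   F   F   F   F   F   F   T   F   F   F   F   F   F   F   F
  2   T   F   F   F   F   F   F   T   F   T   F   F   F   F   F   F
  3   T   F   T   F   F   F   F   T   F   T   F   T   F   F   F   F
  4   T   F   T   T   F   T   F   T   F   T   T   T   T   F   T   F
  5   T   F   T   T   F   T   F   T   T   T   T   T   T   F   T   T
  6   T   F   T   T   T   T   F   T   T   T   T   T   T   T   T   T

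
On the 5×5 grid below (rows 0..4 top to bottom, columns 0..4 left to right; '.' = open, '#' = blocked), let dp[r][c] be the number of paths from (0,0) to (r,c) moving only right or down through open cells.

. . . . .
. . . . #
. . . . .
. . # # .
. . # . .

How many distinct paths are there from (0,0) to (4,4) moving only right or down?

10

r\c   0   1   2   3   4
  0   1   1   1   1   1
  1   1   2   3   4   0
  2   1   3   6  10  10
  3   1   4   0   0  10
  4   1   5   0   0  10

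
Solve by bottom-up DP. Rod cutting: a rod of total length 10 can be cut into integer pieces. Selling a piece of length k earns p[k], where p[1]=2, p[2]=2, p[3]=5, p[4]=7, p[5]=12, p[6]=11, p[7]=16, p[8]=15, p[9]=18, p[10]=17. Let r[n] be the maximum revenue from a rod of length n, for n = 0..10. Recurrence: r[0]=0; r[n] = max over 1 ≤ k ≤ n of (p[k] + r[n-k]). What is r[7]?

16

   n    0    1    2    3    4    5    6    7    8    9   10
r[n]    0    2    4    6    8   12   14   16   18   20   24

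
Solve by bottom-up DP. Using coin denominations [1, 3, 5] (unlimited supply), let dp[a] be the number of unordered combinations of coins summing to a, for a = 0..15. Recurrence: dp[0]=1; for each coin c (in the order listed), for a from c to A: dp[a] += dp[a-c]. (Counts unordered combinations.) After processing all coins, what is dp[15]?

13

after  coin     0     1     2     3     4     5     6     7     8     9    10    11    12    13    14    15
          1     1     1     1     1     1     1     1     1     1     1     1     1     1     1     1     1
          3     1     1     1     2     2     2     3     3     3     4     4     4     5     5     5     6
          5     1     1     1     2     2     3     4     4     5     6     7     8     9    10    11    13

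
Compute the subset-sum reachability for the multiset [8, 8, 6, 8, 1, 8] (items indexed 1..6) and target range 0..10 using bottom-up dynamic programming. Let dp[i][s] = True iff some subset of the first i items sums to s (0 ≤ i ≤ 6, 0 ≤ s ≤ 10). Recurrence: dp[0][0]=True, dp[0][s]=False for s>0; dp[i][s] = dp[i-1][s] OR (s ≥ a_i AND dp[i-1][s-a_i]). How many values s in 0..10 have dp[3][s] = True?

3

i\s   0   1   2   3   4   5   6   7   8   9  10
  0   T   F   F   F   F   F   F   F   F   F   F
  1   T   F   F   F   F   F   F   F   T   F   F
  2   T   F   F   F   F   F   F   F   T   F   F
  3   T   F   F   F   F   F   T   F   T   F   F
  4   T   F   F   F   F   F   T   F   T   F   F
  5   T   T   F   F   F   F   T   T   T   T   F
  6   T   T   F   F   F   F   T   T   T   T   F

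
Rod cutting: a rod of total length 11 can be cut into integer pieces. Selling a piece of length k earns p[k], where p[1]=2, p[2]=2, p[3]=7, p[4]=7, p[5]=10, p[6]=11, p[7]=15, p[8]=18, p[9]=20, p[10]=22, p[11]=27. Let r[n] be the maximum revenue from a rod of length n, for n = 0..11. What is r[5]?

   n    0    1    2    3    4    5    6    7    8    9   10   11
r[n]    0    2    4    7    9   11   14   16   18   21   23   27

11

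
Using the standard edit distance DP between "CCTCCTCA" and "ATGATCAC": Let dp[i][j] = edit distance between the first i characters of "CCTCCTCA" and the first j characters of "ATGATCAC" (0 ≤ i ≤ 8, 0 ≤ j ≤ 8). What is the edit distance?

   ''  A  T  G  A  T  C  A  C
''  0  1  2  3  4  5  6  7  8
 C  1  1  2  3  4  5  5  6  7
 C  2  2  2  3  4  5  5  6  6
 T  3  3  2  3  4  4  5  6  7
 C  4  4  3  3  4  5  4  5  6
 C  5  5  4  4  4  5  5  5  5
 T  6  6  5  5  5  4  5  6  6
 C  7  7  6  6  6  5  4  5  6
 A  8  7  7  7  6  6  5  4  5

5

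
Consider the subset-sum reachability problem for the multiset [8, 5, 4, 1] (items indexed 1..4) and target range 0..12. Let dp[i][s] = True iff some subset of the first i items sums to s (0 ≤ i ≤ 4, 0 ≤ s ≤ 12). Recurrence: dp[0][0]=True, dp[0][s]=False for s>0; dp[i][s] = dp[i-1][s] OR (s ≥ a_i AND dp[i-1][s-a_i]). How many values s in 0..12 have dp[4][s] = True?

9

i\s   0   1   2   3   4   5   6   7   8   9  10  11  12
  0   T   F   F   F   F   F   F   F   F   F   F   F   F
  1   T   F   F   F   F   F   F   F   T   F   F   F   F
  2   T   F   F   F   F   T   F   F   T   F   F   F   F
  3   T   F   F   F   T   T   F   F   T   T   F   F   T
  4   T   T   F   F   T   T   T   F   T   T   T   F   T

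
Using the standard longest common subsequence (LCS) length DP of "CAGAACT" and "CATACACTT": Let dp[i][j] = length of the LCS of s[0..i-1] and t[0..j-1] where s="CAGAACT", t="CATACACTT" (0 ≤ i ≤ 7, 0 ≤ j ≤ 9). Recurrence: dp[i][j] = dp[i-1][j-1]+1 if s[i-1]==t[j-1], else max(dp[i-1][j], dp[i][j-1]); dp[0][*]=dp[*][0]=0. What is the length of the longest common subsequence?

6

   ''  C  A  T  A  C  A  C  T  T
''  0  0  0  0  0  0  0  0  0  0
 C  0  1  1  1  1  1  1  1  1  1
 A  0  1  2  2  2  2  2  2  2  2
 G  0  1  2  2  2  2  2  2  2  2
 A  0  1  2  2  3  3  3  3  3  3
 A  0  1  2  2  3  3  4  4  4  4
 C  0  1  2  2  3  4  4  5  5  5
 T  0  1  2  3  3  4  4  5  6  6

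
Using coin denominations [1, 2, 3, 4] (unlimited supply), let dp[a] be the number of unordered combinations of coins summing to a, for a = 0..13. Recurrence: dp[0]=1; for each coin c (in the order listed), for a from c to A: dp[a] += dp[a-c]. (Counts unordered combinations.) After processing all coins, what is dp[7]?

11

after  coin     0     1     2     3     4     5     6     7     8     9    10    11    12    13
          1     1     1     1     1     1     1     1     1     1     1     1     1     1     1
          2     1     1     2     2     3     3     4     4     5     5     6     6     7     7
          3     1     1     2     3     4     5     7     8    10    12    14    16    19    21
          4     1     1     2     3     5     6     9    11    15    18    23    27    34    39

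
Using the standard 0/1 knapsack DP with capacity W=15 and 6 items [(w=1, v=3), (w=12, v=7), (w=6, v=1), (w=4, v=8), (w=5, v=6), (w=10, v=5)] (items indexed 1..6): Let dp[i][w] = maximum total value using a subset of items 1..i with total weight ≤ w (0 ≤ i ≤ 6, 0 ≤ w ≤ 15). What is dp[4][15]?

12

i\w   0   1   2   3   4   5   6   7   8   9  10  11  12  13  14  15
  0   0   0   0   0   0   0   0   0   0   0   0   0   0   0   0   0
  1   0   3   3   3   3   3   3   3   3   3   3   3   3   3   3   3
  2   0   3   3   3   3   3   3   3   3   3   3   3   7  10  10  10
  3   0   3   3   3   3   3   3   4   4   4   4   4   7  10  10  10
  4   0   3   3   3   8  11  11  11  11  11  11  12  12  12  12  12
  5   0   3   3   3   8  11  11  11  11  14  17  17  17  17  17  17
  6   0   3   3   3   8  11  11  11  11  14  17  17  17  17  17  17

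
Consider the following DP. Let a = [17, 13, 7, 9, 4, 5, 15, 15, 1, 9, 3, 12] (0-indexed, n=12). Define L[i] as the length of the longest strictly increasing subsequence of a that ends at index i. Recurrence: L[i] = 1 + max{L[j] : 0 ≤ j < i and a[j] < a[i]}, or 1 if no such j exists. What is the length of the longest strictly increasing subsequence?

   i    0    1    2    3    4    5    6    7    8    9   10   11
a[i]   17   13    7    9    4    5   15   15    1    9    3   12
L[i]    1    1    1    2    1    2    3    3    1    3    2    4

4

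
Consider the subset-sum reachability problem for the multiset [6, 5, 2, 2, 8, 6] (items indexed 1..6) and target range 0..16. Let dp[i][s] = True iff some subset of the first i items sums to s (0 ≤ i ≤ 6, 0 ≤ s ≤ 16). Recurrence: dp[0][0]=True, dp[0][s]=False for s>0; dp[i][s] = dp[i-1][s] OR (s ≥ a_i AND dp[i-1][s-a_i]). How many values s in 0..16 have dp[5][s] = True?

15

i\s   0   1   2   3   4   5   6   7   8   9  10  11  12  13  14  15  16
  0   T   F   F   F   F   F   F   F   F   F   F   F   F   F   F   F   F
  1   T   F   F   F   F   F   T   F   F   F   F   F   F   F   F   F   F
  2   T   F   F   F   F   T   T   F   F   F   F   T   F   F   F   F   F
  3   T   F   T   F   F   T   T   T   T   F   F   T   F   T   F   F   F
  4   T   F   T   F   T   T   T   T   T   T   T   T   F   T   F   T   F
  5   T   F   T   F   T   T   T   T   T   T   T   T   T   T   T   T   T
  6   T   F   T   F   T   T   T   T   T   T   T   T   T   T   T   T   T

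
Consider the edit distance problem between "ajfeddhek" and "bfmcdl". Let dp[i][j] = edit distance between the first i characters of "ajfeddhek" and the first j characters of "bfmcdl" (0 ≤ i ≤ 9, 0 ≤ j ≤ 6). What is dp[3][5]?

   ''  b  f  m  c  d  l
''  0  1  2  3  4  5  6
 a  1  1  2  3  4  5  6
 j  2  2  2  3  4  5  6
 f  3  3  2  3  4  5  6
 e  4  4  3  3  4  5  6
 d  5  5  4  4  4  4  5
 d  6  6  5  5  5  4  5
 h  7  7  6  6  6  5  5
 e  8  8  7  7  7  6  6
 k  9  9  8  8  8  7  7

5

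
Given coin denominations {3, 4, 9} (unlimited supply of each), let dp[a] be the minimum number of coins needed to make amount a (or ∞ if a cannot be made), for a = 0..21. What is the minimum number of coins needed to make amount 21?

3

 a  0  1  2  3  4  5  6  7  8  9 10 11 12 13 14 15 16 17 18 19 20 21
dp  0  -  -  1  1  -  2  2  2  1  3  3  2  2  4  3  3  3  2  4  4  3
(- denotes ∞ / unreachable)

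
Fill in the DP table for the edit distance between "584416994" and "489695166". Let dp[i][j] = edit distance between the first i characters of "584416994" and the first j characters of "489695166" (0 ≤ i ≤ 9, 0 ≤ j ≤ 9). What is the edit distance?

   ''  4  8  9  6  9  5  1  6  6
''  0  1  2  3  4  5  6  7  8  9
 5  1  1  2  3  4  5  5  6  7  8
 8  2  2  1  2  3  4  5  6  7  8
 4  3  2  2  2  3  4  5  6  7  8
 4  4  3  3  3  3  4  5  6  7  8
 1  5  4  4  4  4  4  5  5  6  7
 6  6  5  5  5  4  5  5  6  5  6
 9  7  6  6  5  5  4  5  6  6  6
 9  8  7  7  6  6  5  5  6  7  7
 4  9  8  8  7  7  6  6  6  7  8

8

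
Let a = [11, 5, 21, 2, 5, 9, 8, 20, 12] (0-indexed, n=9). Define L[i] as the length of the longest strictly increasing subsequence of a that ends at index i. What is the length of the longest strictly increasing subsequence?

4

   i    0    1    2    3    4    5    6    7    8
a[i]   11    5   21    2    5    9    8   20   12
L[i]    1    1    2    1    2    3    3    4    4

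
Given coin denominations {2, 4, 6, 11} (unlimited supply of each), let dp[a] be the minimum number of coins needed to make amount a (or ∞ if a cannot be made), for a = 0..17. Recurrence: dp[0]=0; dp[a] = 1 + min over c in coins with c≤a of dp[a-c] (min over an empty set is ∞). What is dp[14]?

3

 a  0  1  2  3  4  5  6  7  8  9 10 11 12 13 14 15 16 17
dp  0  -  1  -  1  -  1  -  2  -  2  1  2  2  3  2  3  2
(- denotes ∞ / unreachable)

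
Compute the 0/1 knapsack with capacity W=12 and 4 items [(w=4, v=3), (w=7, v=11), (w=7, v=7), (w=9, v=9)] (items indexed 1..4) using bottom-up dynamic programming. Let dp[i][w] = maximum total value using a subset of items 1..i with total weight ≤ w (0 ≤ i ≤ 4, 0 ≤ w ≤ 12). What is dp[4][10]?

i\w   0   1   2   3   4   5   6   7   8   9  10  11  12
  0   0   0   0   0   0   0   0   0   0   0   0   0   0
  1   0   0   0   0   3   3   3   3   3   3   3   3   3
  2   0   0   0   0   3   3   3  11  11  11  11  14  14
  3   0   0   0   0   3   3   3  11  11  11  11  14  14
  4   0   0   0   0   3   3   3  11  11  11  11  14  14

11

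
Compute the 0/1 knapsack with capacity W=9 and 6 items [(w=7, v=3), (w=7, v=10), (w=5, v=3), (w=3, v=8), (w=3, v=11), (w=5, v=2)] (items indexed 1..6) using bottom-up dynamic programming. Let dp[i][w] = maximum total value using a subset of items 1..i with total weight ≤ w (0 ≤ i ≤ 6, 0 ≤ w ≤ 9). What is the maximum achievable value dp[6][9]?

19

i\w   0   1   2   3   4   5   6   7   8   9
  0   0   0   0   0   0   0   0   0   0   0
  1   0   0   0   0   0   0   0   3   3   3
  2   0   0   0   0   0   0   0  10  10  10
  3   0   0   0   0   0   3   3  10  10  10
  4   0   0   0   8   8   8   8  10  11  11
  5   0   0   0  11  11  11  19  19  19  19
  6   0   0   0  11  11  11  19  19  19  19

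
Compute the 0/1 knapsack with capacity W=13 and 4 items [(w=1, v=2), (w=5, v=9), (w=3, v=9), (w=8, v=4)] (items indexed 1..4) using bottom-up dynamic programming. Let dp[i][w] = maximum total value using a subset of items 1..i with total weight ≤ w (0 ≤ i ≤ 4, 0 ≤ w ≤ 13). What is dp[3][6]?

11

i\w   0   1   2   3   4   5   6   7   8   9  10  11  12  13
  0   0   0   0   0   0   0   0   0   0   0   0   0   0   0
  1   0   2   2   2   2   2   2   2   2   2   2   2   2   2
  2   0   2   2   2   2   9  11  11  11  11  11  11  11  11
  3   0   2   2   9  11  11  11  11  18  20  20  20  20  20
  4   0   2   2   9  11  11  11  11  18  20  20  20  20  20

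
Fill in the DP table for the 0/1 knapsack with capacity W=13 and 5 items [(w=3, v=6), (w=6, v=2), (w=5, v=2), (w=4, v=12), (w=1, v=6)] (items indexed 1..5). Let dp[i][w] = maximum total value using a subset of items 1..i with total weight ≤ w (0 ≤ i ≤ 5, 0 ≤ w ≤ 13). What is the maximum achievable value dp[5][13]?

i\w   0   1   2   3   4   5   6   7   8   9  10  11  12  13
  0   0   0   0   0   0   0   0   0   0   0   0   0   0   0
  1   0   0   0   6   6   6   6   6   6   6   6   6   6   6
  2   0   0   0   6   6   6   6   6   6   8   8   8   8   8
  3   0   0   0   6   6   6   6   6   8   8   8   8   8   8
  4   0   0   0   6  12  12  12  18  18  18  18  18  20  20
  5   0   6   6   6  12  18  18  18  24  24  24  24  24  26

26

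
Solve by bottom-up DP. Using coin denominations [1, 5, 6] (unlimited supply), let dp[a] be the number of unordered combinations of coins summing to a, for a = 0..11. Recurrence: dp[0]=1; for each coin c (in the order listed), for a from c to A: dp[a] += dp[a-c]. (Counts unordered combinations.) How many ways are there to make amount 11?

after  coin     0     1     2     3     4     5     6     7     8     9    10    11
          1     1     1     1     1     1     1     1     1     1     1     1     1
          5     1     1     1     1     1     2     2     2     2     2     3     3
          6     1     1     1     1     1     2     3     3     3     3     4     5

5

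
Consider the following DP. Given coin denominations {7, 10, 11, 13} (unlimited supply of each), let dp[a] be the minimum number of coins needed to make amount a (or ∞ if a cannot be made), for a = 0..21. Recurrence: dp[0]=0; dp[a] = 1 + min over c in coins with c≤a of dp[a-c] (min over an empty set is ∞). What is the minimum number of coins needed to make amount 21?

 a  0  1  2  3  4  5  6  7  8  9 10 11 12 13 14 15 16 17 18 19 20 21
dp  0  -  -  -  -  -  -  1  -  -  1  1  -  1  2  -  -  2  2  -  2  2
(- denotes ∞ / unreachable)

2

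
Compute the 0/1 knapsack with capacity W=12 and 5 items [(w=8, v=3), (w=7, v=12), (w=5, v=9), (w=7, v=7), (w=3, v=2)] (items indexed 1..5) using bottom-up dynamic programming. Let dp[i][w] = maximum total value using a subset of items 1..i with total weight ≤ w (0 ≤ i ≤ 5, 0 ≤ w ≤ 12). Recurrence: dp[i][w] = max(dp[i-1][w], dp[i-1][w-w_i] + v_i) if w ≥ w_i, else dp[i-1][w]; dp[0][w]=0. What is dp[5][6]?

i\w   0   1   2   3   4   5   6   7   8   9  10  11  12
  0   0   0   0   0   0   0   0   0   0   0   0   0   0
  1   0   0   0   0   0   0   0   0   3   3   3   3   3
  2   0   0   0   0   0   0   0  12  12  12  12  12  12
  3   0   0   0   0   0   9   9  12  12  12  12  12  21
  4   0   0   0   0   0   9   9  12  12  12  12  12  21
  5   0   0   0   2   2   9   9  12  12  12  14  14  21

9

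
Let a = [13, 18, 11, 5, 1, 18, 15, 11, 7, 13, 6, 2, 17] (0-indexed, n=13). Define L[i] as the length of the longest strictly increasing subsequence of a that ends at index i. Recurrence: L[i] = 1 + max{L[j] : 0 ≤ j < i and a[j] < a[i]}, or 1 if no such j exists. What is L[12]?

   i    0    1    2    3    4    5    6    7    8    9   10   11   12
a[i]   13   18   11    5    1   18   15   11    7   13    6    2   17
L[i]    1    2    1    1    1    2    2    2    2    3    2    2    4

4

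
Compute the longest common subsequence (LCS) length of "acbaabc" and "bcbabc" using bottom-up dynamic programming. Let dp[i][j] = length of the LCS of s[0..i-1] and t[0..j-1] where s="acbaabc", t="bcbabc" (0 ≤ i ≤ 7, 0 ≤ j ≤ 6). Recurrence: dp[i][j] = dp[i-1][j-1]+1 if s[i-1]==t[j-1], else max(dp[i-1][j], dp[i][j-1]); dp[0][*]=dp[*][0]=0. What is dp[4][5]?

3

   ''  b  c  b  a  b  c
''  0  0  0  0  0  0  0
 a  0  0  0  0  1  1  1
 c  0  0  1  1  1  1  2
 b  0  1  1  2  2  2  2
 a  0  1  1  2  3  3  3
 a  0  1  1  2  3  3  3
 b  0  1  1  2  3  4  4
 c  0  1  2  2  3  4  5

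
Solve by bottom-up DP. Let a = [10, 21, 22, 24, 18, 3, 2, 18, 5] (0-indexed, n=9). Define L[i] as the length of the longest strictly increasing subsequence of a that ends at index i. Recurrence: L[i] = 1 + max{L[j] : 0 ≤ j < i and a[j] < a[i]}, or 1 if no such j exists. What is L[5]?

   i    0    1    2    3    4    5    6    7    8
a[i]   10   21   22   24   18    3    2   18    5
L[i]    1    2    3    4    2    1    1    2    2

1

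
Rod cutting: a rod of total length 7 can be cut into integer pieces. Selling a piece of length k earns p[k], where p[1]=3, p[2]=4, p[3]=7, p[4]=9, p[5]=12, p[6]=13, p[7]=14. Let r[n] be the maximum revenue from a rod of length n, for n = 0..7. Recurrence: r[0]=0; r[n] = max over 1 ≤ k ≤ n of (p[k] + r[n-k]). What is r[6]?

18

   n    0    1    2    3    4    5    6    7
r[n]    0    3    6    9   12   15   18   21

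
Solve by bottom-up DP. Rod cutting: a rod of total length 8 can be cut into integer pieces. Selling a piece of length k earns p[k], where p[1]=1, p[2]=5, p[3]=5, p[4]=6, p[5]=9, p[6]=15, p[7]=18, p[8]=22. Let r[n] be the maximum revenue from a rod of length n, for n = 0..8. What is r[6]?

15

   n    0    1    2    3    4    5    6    7    8
r[n]    0    1    5    6   10   11   15   18   22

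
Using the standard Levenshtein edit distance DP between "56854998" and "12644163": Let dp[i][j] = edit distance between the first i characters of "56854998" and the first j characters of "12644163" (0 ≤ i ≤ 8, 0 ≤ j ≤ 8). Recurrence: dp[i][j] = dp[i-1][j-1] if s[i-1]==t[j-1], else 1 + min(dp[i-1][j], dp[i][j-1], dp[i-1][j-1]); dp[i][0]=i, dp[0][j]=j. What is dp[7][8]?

   ''  1  2  6  4  4  1  6  3
''  0  1  2  3  4  5  6  7  8
 5  1  1  2  3  4  5  6  7  8
 6  2  2  2  2  3  4  5  6  7
 8  3  3  3  3  3  4  5  6  7
 5  4  4  4  4  4  4  5  6  7
 4  5  5  5  5  4  4  5  6  7
 9  6  6  6  6  5  5  5  6  7
 9  7  7  7  7  6  6  6  6  7
 8  8  8  8  8  7  7  7  7  7

7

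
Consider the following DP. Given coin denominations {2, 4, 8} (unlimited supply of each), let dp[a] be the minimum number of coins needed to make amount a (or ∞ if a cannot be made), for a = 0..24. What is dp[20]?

3

 a  0  1  2  3  4  5  6  7  8  9 10 11 12 13 14 15 16 17 18 19 20 21 22 23 24
dp  0  -  1  -  1  -  2  -  1  -  2  -  2  -  3  -  2  -  3  -  3  -  4  -  3
(- denotes ∞ / unreachable)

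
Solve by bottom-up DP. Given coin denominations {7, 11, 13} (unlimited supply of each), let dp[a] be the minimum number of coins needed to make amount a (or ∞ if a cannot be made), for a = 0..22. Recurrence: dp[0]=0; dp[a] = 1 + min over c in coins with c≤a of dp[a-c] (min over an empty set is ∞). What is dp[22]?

2

 a  0  1  2  3  4  5  6  7  8  9 10 11 12 13 14 15 16 17 18 19 20 21 22
dp  0  -  -  -  -  -  -  1  -  -  -  1  -  1  2  -  -  -  2  -  2  3  2
(- denotes ∞ / unreachable)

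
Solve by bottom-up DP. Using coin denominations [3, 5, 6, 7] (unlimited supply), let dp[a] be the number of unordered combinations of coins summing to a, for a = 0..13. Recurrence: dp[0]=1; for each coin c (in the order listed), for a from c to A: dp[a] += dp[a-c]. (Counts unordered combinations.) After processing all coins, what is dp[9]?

2

after  coin     0     1     2     3     4     5     6     7     8     9    10    11    12    13
          3     1     0     0     1     0     0     1     0     0     1     0     0     1     0
          5     1     0     0     1     0     1     1     0     1     1     1     1     1     1
          6     1     0     0     1     0     1     2     0     1     2     1     2     3     1
          7     1     0     0     1     0     1     2     1     1     2     2     2     4     3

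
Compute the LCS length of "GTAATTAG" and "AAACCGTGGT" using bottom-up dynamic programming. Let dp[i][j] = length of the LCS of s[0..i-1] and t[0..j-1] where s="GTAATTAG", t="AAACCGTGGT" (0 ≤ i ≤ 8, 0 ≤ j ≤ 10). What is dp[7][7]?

   ''  A  A  A  C  C  G  T  G  G  T
''  0  0  0  0  0  0  0  0  0  0  0
 G  0  0  0  0  0  0  1  1  1  1  1
 T  0  0  0  0  0  0  1  2  2  2  2
 A  0  1  1  1  1  1  1  2  2  2  2
 A  0  1  2  2  2  2  2  2  2  2  2
 T  0  1  2  2  2  2  2  3  3  3  3
 T  0  1  2  2  2  2  2  3  3  3  4
 A  0  1  2  3  3  3  3  3  3  3  4
 G  0  1  2  3  3  3  4  4  4  4  4

3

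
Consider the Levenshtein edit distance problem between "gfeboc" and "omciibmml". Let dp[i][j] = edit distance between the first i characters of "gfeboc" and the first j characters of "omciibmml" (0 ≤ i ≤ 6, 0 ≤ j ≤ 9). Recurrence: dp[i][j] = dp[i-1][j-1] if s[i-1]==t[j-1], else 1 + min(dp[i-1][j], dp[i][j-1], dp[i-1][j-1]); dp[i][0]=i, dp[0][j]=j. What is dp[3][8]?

8

   ''  o  m  c  i  i  b  m  m  l
''  0  1  2  3  4  5  6  7  8  9
 g  1  1  2  3  4  5  6  7  8  9
 f  2  2  2  3  4  5  6  7  8  9
 e  3  3  3  3  4  5  6  7  8  9
 b  4  4  4  4  4  5  5  6  7  8
 o  5  4  5  5  5  5  6  6  7  8
 c  6  5  5  5  6  6  6  7  7  8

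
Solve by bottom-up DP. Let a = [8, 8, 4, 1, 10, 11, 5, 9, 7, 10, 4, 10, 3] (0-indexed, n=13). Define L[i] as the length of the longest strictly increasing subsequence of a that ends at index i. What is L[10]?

2

   i    0    1    2    3    4    5    6    7    8    9   10   11   12
a[i]    8    8    4    1   10   11    5    9    7   10    4   10    3
L[i]    1    1    1    1    2    3    2    3    3    4    2    4    2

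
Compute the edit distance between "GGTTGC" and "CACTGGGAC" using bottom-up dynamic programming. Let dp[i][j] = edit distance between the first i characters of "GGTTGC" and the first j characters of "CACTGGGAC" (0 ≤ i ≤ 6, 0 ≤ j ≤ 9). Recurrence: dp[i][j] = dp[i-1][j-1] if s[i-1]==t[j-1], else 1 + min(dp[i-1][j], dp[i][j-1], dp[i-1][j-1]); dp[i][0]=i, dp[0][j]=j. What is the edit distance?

6

   ''  C  A  C  T  G  G  G  A  C
''  0  1  2  3  4  5  6  7  8  9
 G  1  1  2  3  4  4  5  6  7  8
 G  2  2  2  3  4  4  4  5  6  7
 T  3  3  3  3  3  4  5  5  6  7
 T  4  4  4  4  3  4  5  6  6  7
 G  5  5  5  5  4  3  4  5  6  7
 C  6  5  6  5  5  4  4  5  6  6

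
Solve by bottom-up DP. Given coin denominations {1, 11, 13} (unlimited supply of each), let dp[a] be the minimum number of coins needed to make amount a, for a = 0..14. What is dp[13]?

 a  0  1  2  3  4  5  6  7  8  9 10 11 12 13 14
dp  0  1  2  3  4  5  6  7  8  9 10  1  2  1  2

1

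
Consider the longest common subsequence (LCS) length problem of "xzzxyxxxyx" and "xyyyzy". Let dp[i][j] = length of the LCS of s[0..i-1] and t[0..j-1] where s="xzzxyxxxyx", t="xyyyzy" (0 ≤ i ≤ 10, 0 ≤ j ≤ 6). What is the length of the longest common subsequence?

   ''  x  y  y  y  z  y
''  0  0  0  0  0  0  0
 x  0  1  1  1  1  1  1
 z  0  1  1  1  1  2  2
 z  0  1  1  1  1  2  2
 x  0  1  1  1  1  2  2
 y  0  1  2  2  2  2  3
 x  0  1  2  2  2  2  3
 x  0  1  2  2  2  2  3
 x  0  1  2  2  2  2  3
 y  0  1  2  3  3  3  3
 x  0  1  2  3  3  3  3

3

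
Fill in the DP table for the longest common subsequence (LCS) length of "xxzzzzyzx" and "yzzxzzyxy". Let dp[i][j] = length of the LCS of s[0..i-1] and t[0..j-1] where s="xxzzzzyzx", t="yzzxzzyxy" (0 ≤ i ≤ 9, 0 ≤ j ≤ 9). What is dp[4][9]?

3

   ''  y  z  z  x  z  z  y  x  y
''  0  0  0  0  0  0  0  0  0  0
 x  0  0  0  0  1  1  1  1  1  1
 x  0  0  0  0  1  1  1  1  2  2
 z  0  0  1  1  1  2  2  2  2  2
 z  0  0  1  2  2  2  3  3  3  3
 z  0  0  1  2  2  3  3  3  3  3
 z  0  0  1  2  2  3  4  4  4  4
 y  0  1  1  2  2  3  4  5  5  5
 z  0  1  2  2  2  3  4  5  5  5
 x  0  1  2  2  3  3  4  5  6  6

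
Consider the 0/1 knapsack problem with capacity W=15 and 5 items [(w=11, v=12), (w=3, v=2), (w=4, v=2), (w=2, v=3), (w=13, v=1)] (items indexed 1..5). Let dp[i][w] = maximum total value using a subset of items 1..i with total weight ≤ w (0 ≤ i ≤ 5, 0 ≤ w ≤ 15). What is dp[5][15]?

15

i\w   0   1   2   3   4   5   6   7   8   9  10  11  12  13  14  15
  0   0   0   0   0   0   0   0   0   0   0   0   0   0   0   0   0
  1   0   0   0   0   0   0   0   0   0   0   0  12  12  12  12  12
  2   0   0   0   2   2   2   2   2   2   2   2  12  12  12  14  14
  3   0   0   0   2   2   2   2   4   4   4   4  12  12  12  14  14
  4   0   0   3   3   3   5   5   5   5   7   7  12  12  15  15  15
  5   0   0   3   3   3   5   5   5   5   7   7  12  12  15  15  15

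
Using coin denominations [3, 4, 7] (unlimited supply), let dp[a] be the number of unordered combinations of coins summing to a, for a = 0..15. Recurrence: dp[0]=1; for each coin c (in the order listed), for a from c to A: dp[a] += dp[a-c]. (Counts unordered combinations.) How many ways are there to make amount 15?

after  coin     0     1     2     3     4     5     6     7     8     9    10    11    12    13    14    15
          3     1     0     0     1     0     0     1     0     0     1     0     0     1     0     0     1
          4     1     0     0     1     1     0     1     1     1     1     1     1     2     1     1     2
          7     1     0     0     1     1     0     1     2     1     1     2     2     2     2     3     3

3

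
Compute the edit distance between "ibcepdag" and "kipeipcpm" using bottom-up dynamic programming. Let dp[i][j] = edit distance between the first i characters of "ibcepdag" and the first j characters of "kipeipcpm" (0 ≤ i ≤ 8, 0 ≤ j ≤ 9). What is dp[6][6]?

5

   ''  k  i  p  e  i  p  c  p  m
''  0  1  2  3  4  5  6  7  8  9
 i  1  1  1  2  3  4  5  6  7  8
 b  2  2  2  2  3  4  5  6  7  8
 c  3  3  3  3  3  4  5  5  6  7
 e  4  4  4  4  3  4  5  6  6  7
 p  5  5  5  4  4  4  4  5  6  7
 d  6  6  6  5  5  5  5  5  6  7
 a  7  7  7  6  6  6  6  6  6  7
 g  8  8  8  7  7  7  7  7  7  7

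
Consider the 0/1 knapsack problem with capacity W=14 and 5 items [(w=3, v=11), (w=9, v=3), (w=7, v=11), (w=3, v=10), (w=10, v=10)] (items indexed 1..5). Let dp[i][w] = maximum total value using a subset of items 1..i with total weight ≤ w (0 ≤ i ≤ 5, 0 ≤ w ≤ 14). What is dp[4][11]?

i\w   0   1   2   3   4   5   6   7   8   9  10  11  12  13  14
  0   0   0   0   0   0   0   0   0   0   0   0   0   0   0   0
  1   0   0   0  11  11  11  11  11  11  11  11  11  11  11  11
  2   0   0   0  11  11  11  11  11  11  11  11  11  14  14  14
  3   0   0   0  11  11  11  11  11  11  11  22  22  22  22  22
  4   0   0   0  11  11  11  21  21  21  21  22  22  22  32  32
  5   0   0   0  11  11  11  21  21  21  21  22  22  22  32  32

22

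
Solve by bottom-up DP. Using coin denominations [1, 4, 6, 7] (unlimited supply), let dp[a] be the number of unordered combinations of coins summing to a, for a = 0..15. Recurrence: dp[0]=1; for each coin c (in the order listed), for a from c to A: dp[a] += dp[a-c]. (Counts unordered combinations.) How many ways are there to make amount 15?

13

after  coin     0     1     2     3     4     5     6     7     8     9    10    11    12    13    14    15
          1     1     1     1     1     1     1     1     1     1     1     1     1     1     1     1     1
          4     1     1     1     1     2     2     2     2     3     3     3     3     4     4     4     4
          6     1     1     1     1     2     2     3     3     4     4     5     5     7     7     8     8
          7     1     1     1     1     2     2     3     4     5     5     6     7     9    10    12    13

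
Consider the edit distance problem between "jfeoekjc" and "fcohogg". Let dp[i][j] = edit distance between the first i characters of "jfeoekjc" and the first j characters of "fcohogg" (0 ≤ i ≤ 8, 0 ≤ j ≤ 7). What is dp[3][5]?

5

   ''  f  c  o  h  o  g  g
''  0  1  2  3  4  5  6  7
 j  1  1  2  3  4  5  6  7
 f  2  1  2  3  4  5  6  7
 e  3  2  2  3  4  5  6  7
 o  4  3  3  2  3  4  5  6
 e  5  4  4  3  3  4  5  6
 k  6  5  5  4  4  4  5  6
 j  7  6  6  5  5  5  5  6
 c  8  7  6  6  6  6  6  6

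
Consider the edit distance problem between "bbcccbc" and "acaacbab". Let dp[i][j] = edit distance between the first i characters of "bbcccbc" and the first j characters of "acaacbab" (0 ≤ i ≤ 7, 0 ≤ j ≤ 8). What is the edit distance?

   ''  a  c  a  a  c  b  a  b
''  0  1  2  3  4  5  6  7  8
 b  1  1  2  3  4  5  5  6  7
 b  2  2  2  3  4  5  5  6  6
 c  3  3  2  3  4  4  5  6  7
 c  4  4  3  3  4  4  5  6  7
 c  5  5  4  4  4  4  5  6  7
 b  6  6  5  5  5  5  4  5  6
 c  7  7  6  6  6  5  5  5  6

6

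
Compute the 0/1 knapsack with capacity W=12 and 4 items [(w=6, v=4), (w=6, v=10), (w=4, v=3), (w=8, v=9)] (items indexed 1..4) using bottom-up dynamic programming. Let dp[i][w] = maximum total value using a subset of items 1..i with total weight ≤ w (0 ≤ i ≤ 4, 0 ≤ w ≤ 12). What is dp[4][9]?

i\w   0   1   2   3   4   5   6   7   8   9  10  11  12
  0   0   0   0   0   0   0   0   0   0   0   0   0   0
  1   0   0   0   0   0   0   4   4   4   4   4   4   4
  2   0   0   0   0   0   0  10  10  10  10  10  10  14
  3   0   0   0   0   3   3  10  10  10  10  13  13  14
  4   0   0   0   0   3   3  10  10  10  10  13  13  14

10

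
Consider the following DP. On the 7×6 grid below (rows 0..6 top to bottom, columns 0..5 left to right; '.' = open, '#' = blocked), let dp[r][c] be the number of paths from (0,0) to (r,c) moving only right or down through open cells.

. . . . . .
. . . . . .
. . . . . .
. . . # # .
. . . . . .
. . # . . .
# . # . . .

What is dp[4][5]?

r\c   0   1   2   3   4   5
  0   1   1   1   1   1   1
  1   1   2   3   4   5   6
  2   1   3   6  10  15  21
  3   1   4  10   0   0  21
  4   1   5  15  15  15  36
  5   1   6   0  15  30  66
  6   0   6   0  15  45 111

36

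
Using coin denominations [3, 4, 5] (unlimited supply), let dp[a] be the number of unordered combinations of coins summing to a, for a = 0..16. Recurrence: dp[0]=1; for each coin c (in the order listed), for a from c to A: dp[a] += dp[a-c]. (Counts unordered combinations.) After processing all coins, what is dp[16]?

4

after  coin     0     1     2     3     4     5     6     7     8     9    10    11    12    13    14    15    16
          3     1     0     0     1     0     0     1     0     0     1     0     0     1     0     0     1     0
          4     1     0     0     1     1     0     1     1     1     1     1     1     2     1     1     2     2
          5     1     0     0     1     1     1     1     1     2     2     2     2     3     3     3     4     4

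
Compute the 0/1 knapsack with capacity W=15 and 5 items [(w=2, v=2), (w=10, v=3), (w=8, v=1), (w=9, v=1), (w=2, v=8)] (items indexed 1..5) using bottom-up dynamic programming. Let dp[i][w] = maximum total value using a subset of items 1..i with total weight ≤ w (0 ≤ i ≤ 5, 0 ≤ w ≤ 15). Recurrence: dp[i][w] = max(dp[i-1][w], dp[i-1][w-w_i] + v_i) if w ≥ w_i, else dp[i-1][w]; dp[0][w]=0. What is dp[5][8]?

10

i\w   0   1   2   3   4   5   6   7   8   9  10  11  12  13  14  15
  0   0   0   0   0   0   0   0   0   0   0   0   0   0   0   0   0
  1   0   0   2   2   2   2   2   2   2   2   2   2   2   2   2   2
  2   0   0   2   2   2   2   2   2   2   2   3   3   5   5   5   5
  3   0   0   2   2   2   2   2   2   2   2   3   3   5   5   5   5
  4   0   0   2   2   2   2   2   2   2   2   3   3   5   5   5   5
  5   0   0   8   8  10  10  10  10  10  10  10  10  11  11  13  13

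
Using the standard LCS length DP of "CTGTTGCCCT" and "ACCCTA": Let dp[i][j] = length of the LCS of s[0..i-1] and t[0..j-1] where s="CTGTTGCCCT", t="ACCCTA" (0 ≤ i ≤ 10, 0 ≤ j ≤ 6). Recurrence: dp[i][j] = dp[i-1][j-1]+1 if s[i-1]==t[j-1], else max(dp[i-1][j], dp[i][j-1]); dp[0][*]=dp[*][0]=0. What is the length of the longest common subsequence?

   ''  A  C  C  C  T  A
''  0  0  0  0  0  0  0
 C  0  0  1  1  1  1  1
 T  0  0  1  1  1  2  2
 G  0  0  1  1  1  2  2
 T  0  0  1  1  1  2  2
 T  0  0  1  1  1  2  2
 G  0  0  1  1  1  2  2
 C  0  0  1  2  2  2  2
 C  0  0  1  2  3  3  3
 C  0  0  1  2  3  3  3
 T  0  0  1  2  3  4  4

4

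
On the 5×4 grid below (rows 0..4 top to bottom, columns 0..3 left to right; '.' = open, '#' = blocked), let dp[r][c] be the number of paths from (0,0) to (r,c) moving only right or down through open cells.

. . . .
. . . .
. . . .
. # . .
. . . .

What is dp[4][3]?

r\c   0   1   2   3
  0   1   1   1   1
  1   1   2   3   4
  2   1   3   6  10
  3   1   0   6  16
  4   1   1   7  23

23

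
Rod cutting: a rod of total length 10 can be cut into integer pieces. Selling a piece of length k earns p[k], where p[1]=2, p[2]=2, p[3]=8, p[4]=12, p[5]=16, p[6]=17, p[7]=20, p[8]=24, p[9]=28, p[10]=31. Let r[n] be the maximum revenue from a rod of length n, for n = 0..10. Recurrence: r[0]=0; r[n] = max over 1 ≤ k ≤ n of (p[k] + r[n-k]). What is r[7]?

20

   n    0    1    2    3    4    5    6    7    8    9   10
r[n]    0    2    4    8   12   16   18   20   24   28   32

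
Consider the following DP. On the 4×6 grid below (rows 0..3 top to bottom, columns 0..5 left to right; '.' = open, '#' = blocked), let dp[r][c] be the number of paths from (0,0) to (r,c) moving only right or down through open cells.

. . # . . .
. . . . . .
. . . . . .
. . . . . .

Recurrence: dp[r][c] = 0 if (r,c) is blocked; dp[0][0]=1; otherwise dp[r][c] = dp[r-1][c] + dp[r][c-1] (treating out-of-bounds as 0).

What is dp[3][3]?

16

r\c   0   1   2   3   4   5
  0   1   1   0   0   0   0
  1   1   2   2   2   2   2
  2   1   3   5   7   9  11
  3   1   4   9  16  25  36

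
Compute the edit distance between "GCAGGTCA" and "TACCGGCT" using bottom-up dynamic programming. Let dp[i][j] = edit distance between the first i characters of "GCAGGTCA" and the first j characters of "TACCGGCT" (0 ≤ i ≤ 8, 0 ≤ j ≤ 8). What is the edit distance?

   ''  T  A  C  C  G  G  C  T
''  0  1  2  3  4  5  6  7  8
 G  1  1  2  3  4  4  5  6  7
 C  2  2  2  2  3  4  5  5  6
 A  3  3  2  3  3  4  5  6  6
 G  4  4  3  3  4  3  4  5  6
 G  5  5  4  4  4  4  3  4  5
 T  6  5  5  5  5  5  4  4  4
 C  7  6  6  5  5  6  5  4  5
 A  8  7  6  6  6  6  6  5  5

5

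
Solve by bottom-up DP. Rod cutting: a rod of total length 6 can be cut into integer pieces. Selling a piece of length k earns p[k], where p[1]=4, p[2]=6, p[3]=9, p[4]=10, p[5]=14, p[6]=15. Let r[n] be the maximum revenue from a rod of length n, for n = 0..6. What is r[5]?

   n    0    1    2    3    4    5    6
r[n]    0    4    8   12   16   20   24

20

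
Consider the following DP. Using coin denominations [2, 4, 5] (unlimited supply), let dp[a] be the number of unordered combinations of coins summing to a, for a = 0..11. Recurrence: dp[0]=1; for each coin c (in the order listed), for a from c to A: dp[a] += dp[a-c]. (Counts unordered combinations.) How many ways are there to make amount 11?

after  coin     0     1     2     3     4     5     6     7     8     9    10    11
          2     1     0     1     0     1     0     1     0     1     0     1     0
          4     1     0     1     0     2     0     2     0     3     0     3     0
          5     1     0     1     0     2     1     2     1     3     2     4     2

2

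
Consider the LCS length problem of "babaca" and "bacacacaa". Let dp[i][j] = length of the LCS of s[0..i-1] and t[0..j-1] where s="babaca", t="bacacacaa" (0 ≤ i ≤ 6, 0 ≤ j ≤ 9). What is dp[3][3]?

2

   ''  b  a  c  a  c  a  c  a  a
''  0  0  0  0  0  0  0  0  0  0
 b  0  1  1  1  1  1  1  1  1  1
 a  0  1  2  2  2  2  2  2  2  2
 b  0  1  2  2  2  2  2  2  2  2
 a  0  1  2  2  3  3  3  3  3  3
 c  0  1  2  3  3  4  4  4  4  4
 a  0  1  2  3  4  4  5  5  5  5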